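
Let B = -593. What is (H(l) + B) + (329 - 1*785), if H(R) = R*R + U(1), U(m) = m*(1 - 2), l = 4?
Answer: -1034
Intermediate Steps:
U(m) = -m (U(m) = m*(-1) = -m)
H(R) = -1 + R**2 (H(R) = R*R - 1*1 = R**2 - 1 = -1 + R**2)
(H(l) + B) + (329 - 1*785) = ((-1 + 4**2) - 593) + (329 - 1*785) = ((-1 + 16) - 593) + (329 - 785) = (15 - 593) - 456 = -578 - 456 = -1034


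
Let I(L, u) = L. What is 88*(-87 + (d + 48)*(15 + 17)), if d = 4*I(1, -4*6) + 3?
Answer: 147224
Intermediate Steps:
d = 7 (d = 4*1 + 3 = 4 + 3 = 7)
88*(-87 + (d + 48)*(15 + 17)) = 88*(-87 + (7 + 48)*(15 + 17)) = 88*(-87 + 55*32) = 88*(-87 + 1760) = 88*1673 = 147224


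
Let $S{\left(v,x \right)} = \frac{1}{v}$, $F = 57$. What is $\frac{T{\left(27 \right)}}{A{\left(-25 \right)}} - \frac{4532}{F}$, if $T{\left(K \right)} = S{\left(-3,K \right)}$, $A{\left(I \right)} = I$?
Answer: $- \frac{113281}{1425} \approx -79.495$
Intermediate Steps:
$T{\left(K \right)} = - \frac{1}{3}$ ($T{\left(K \right)} = \frac{1}{-3} = - \frac{1}{3}$)
$\frac{T{\left(27 \right)}}{A{\left(-25 \right)}} - \frac{4532}{F} = - \frac{1}{3 \left(-25\right)} - \frac{4532}{57} = \left(- \frac{1}{3}\right) \left(- \frac{1}{25}\right) - \frac{4532}{57} = \frac{1}{75} - \frac{4532}{57} = - \frac{113281}{1425}$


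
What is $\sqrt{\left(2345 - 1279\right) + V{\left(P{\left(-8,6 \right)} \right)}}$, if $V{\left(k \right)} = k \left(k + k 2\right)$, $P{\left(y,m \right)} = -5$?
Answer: $\sqrt{1141} \approx 33.779$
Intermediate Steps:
$V{\left(k \right)} = 3 k^{2}$ ($V{\left(k \right)} = k \left(k + 2 k\right) = k 3 k = 3 k^{2}$)
$\sqrt{\left(2345 - 1279\right) + V{\left(P{\left(-8,6 \right)} \right)}} = \sqrt{\left(2345 - 1279\right) + 3 \left(-5\right)^{2}} = \sqrt{\left(2345 - 1279\right) + 3 \cdot 25} = \sqrt{1066 + 75} = \sqrt{1141}$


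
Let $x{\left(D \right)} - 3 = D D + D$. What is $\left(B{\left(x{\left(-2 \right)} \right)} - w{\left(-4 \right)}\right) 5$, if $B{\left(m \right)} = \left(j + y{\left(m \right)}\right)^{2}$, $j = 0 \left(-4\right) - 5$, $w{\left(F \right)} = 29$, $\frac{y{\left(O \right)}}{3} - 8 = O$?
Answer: $5635$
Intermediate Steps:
$y{\left(O \right)} = 24 + 3 O$
$j = -5$ ($j = 0 - 5 = -5$)
$x{\left(D \right)} = 3 + D + D^{2}$ ($x{\left(D \right)} = 3 + \left(D D + D\right) = 3 + \left(D^{2} + D\right) = 3 + \left(D + D^{2}\right) = 3 + D + D^{2}$)
$B{\left(m \right)} = \left(19 + 3 m\right)^{2}$ ($B{\left(m \right)} = \left(-5 + \left(24 + 3 m\right)\right)^{2} = \left(19 + 3 m\right)^{2}$)
$\left(B{\left(x{\left(-2 \right)} \right)} - w{\left(-4 \right)}\right) 5 = \left(\left(19 + 3 \left(3 - 2 + \left(-2\right)^{2}\right)\right)^{2} - 29\right) 5 = \left(\left(19 + 3 \left(3 - 2 + 4\right)\right)^{2} - 29\right) 5 = \left(\left(19 + 3 \cdot 5\right)^{2} - 29\right) 5 = \left(\left(19 + 15\right)^{2} - 29\right) 5 = \left(34^{2} - 29\right) 5 = \left(1156 - 29\right) 5 = 1127 \cdot 5 = 5635$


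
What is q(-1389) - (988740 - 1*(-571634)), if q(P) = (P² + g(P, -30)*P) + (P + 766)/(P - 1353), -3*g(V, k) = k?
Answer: 973566917/2742 ≈ 3.5506e+5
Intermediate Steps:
g(V, k) = -k/3
q(P) = P² + 10*P + (766 + P)/(-1353 + P) (q(P) = (P² + (-⅓*(-30))*P) + (P + 766)/(P - 1353) = (P² + 10*P) + (766 + P)/(-1353 + P) = P² + 10*P + (766 + P)/(-1353 + P))
q(-1389) - (988740 - 1*(-571634)) = (766 + (-1389)³ - 13529*(-1389) - 1343*(-1389)²)/(-1353 - 1389) - (988740 - 1*(-571634)) = (766 - 2679826869 + 18791781 - 1343*1929321)/(-2742) - (988740 + 571634) = -(766 - 2679826869 + 18791781 - 2591078103)/2742 - 1*1560374 = -1/2742*(-5252112425) - 1560374 = 5252112425/2742 - 1560374 = 973566917/2742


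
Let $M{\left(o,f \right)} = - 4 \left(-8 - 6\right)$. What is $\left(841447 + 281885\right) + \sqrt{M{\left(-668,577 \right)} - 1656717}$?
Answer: $1123332 + i \sqrt{1656661} \approx 1.1233 \cdot 10^{6} + 1287.1 i$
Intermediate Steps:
$M{\left(o,f \right)} = 56$ ($M{\left(o,f \right)} = \left(-4\right) \left(-14\right) = 56$)
$\left(841447 + 281885\right) + \sqrt{M{\left(-668,577 \right)} - 1656717} = \left(841447 + 281885\right) + \sqrt{56 - 1656717} = 1123332 + \sqrt{-1656661} = 1123332 + i \sqrt{1656661}$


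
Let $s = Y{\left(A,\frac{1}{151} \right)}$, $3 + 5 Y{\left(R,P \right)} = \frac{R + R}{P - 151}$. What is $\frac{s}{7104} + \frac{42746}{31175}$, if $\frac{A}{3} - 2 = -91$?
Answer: $\frac{7958272637}{5803968000} \approx 1.3712$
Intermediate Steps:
$A = -267$ ($A = 6 + 3 \left(-91\right) = 6 - 273 = -267$)
$Y{\left(R,P \right)} = - \frac{3}{5} + \frac{2 R}{5 \left(-151 + P\right)}$ ($Y{\left(R,P \right)} = - \frac{3}{5} + \frac{\left(R + R\right) \frac{1}{P - 151}}{5} = - \frac{3}{5} + \frac{2 R \frac{1}{-151 + P}}{5} = - \frac{3}{5} + \frac{2 R}{5 \left(-151 + P\right)}$)
$s = \frac{2039}{19000}$ ($s = \frac{453 - \frac{3}{151} + 2 \left(-267\right)}{5 \left(-151 + \frac{1}{151}\right)} = \frac{453 - \frac{3}{151} - 534}{5 \left(-151 + \frac{1}{151}\right)} = \frac{453 - \frac{3}{151} - 534}{5 \left(- \frac{22800}{151}\right)} = \frac{1}{5} \left(- \frac{151}{22800}\right) \left(- \frac{12234}{151}\right) = \frac{2039}{19000} \approx 0.10732$)
$\frac{s}{7104} + \frac{42746}{31175} = \frac{2039}{19000 \cdot 7104} + \frac{42746}{31175} = \frac{2039}{19000} \cdot \frac{1}{7104} + 42746 \cdot \frac{1}{31175} = \frac{2039}{134976000} + \frac{1474}{1075} = \frac{7958272637}{5803968000}$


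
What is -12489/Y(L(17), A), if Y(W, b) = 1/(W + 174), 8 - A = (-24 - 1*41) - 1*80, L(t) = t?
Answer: -2385399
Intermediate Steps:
A = 153 (A = 8 - ((-24 - 1*41) - 1*80) = 8 - ((-24 - 41) - 80) = 8 - (-65 - 80) = 8 - 1*(-145) = 8 + 145 = 153)
Y(W, b) = 1/(174 + W)
-12489/Y(L(17), A) = -12489/(1/(174 + 17)) = -12489/(1/191) = -12489/1/191 = -12489*191 = -2385399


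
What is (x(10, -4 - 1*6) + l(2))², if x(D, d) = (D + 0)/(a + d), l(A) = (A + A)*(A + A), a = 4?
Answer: 1849/9 ≈ 205.44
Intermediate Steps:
l(A) = 4*A² (l(A) = (2*A)*(2*A) = 4*A²)
x(D, d) = D/(4 + d) (x(D, d) = (D + 0)/(4 + d) = D/(4 + d))
(x(10, -4 - 1*6) + l(2))² = (10/(4 + (-4 - 1*6)) + 4*2²)² = (10/(4 + (-4 - 6)) + 4*4)² = (10/(4 - 10) + 16)² = (10/(-6) + 16)² = (10*(-⅙) + 16)² = (-5/3 + 16)² = (43/3)² = 1849/9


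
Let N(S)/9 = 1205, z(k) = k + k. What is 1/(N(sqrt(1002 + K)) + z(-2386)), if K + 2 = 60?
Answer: 1/6073 ≈ 0.00016466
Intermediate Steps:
K = 58 (K = -2 + 60 = 58)
z(k) = 2*k
N(S) = 10845 (N(S) = 9*1205 = 10845)
1/(N(sqrt(1002 + K)) + z(-2386)) = 1/(10845 + 2*(-2386)) = 1/(10845 - 4772) = 1/6073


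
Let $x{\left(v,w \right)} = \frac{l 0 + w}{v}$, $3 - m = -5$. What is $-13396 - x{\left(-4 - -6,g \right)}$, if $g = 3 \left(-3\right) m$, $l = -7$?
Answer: $-13360$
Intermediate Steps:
$m = 8$ ($m = 3 - -5 = 3 + 5 = 8$)
$g = -72$ ($g = 3 \left(-3\right) 8 = \left(-9\right) 8 = -72$)
$x{\left(v,w \right)} = \frac{w}{v}$ ($x{\left(v,w \right)} = \frac{\left(-7\right) 0 + w}{v} = \frac{0 + w}{v} = \frac{w}{v}$)
$-13396 - x{\left(-4 - -6,g \right)} = -13396 - - \frac{72}{-4 - -6} = -13396 - - \frac{72}{-4 + 6} = -13396 - - \frac{72}{2} = -13396 - \left(-72\right) \frac{1}{2} = -13396 - -36 = -13396 + 36 = -13360$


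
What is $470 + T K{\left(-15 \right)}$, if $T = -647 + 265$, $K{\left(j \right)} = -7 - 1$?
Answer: $3526$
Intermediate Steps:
$K{\left(j \right)} = -8$
$T = -382$
$470 + T K{\left(-15 \right)} = 470 - -3056 = 470 + 3056 = 3526$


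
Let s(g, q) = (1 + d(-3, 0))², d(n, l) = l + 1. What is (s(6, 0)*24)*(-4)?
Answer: -384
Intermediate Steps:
d(n, l) = 1 + l
s(g, q) = 4 (s(g, q) = (1 + (1 + 0))² = (1 + 1)² = 2² = 4)
(s(6, 0)*24)*(-4) = (4*24)*(-4) = 96*(-4) = -384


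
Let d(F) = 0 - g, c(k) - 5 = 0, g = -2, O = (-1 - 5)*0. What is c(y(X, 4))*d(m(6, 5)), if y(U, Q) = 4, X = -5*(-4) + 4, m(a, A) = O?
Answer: 10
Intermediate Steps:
O = 0 (O = -6*0 = 0)
m(a, A) = 0
X = 24 (X = 20 + 4 = 24)
c(k) = 5 (c(k) = 5 + 0 = 5)
d(F) = 2 (d(F) = 0 - 1*(-2) = 0 + 2 = 2)
c(y(X, 4))*d(m(6, 5)) = 5*2 = 10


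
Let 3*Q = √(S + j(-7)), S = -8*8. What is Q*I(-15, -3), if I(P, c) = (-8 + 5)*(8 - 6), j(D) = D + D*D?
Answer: -2*I*√22 ≈ -9.3808*I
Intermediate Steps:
j(D) = D + D²
I(P, c) = -6 (I(P, c) = -3*2 = -6)
S = -64
Q = I*√22/3 (Q = √(-64 - 7*(1 - 7))/3 = √(-64 - 7*(-6))/3 = √(-64 + 42)/3 = √(-22)/3 = (I*√22)/3 = I*√22/3 ≈ 1.5635*I)
Q*I(-15, -3) = (I*√22/3)*(-6) = -2*I*√22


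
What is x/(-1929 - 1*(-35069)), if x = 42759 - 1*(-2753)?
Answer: 11378/8285 ≈ 1.3733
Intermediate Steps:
x = 45512 (x = 42759 + 2753 = 45512)
x/(-1929 - 1*(-35069)) = 45512/(-1929 - 1*(-35069)) = 45512/(-1929 + 35069) = 45512/33140 = 45512*(1/33140) = 11378/8285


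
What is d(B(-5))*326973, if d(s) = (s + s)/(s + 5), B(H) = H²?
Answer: 544955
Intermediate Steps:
d(s) = 2*s/(5 + s) (d(s) = (2*s)/(5 + s) = 2*s/(5 + s))
d(B(-5))*326973 = (2*(-5)²/(5 + (-5)²))*326973 = (2*25/(5 + 25))*326973 = (2*25/30)*326973 = (2*25*(1/30))*326973 = (5/3)*326973 = 544955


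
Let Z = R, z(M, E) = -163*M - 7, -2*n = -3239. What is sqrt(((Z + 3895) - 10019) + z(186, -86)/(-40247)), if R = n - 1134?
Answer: I*sqrt(36528561075886)/80494 ≈ 75.085*I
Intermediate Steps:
n = 3239/2 (n = -1/2*(-3239) = 3239/2 ≈ 1619.5)
z(M, E) = -7 - 163*M
R = 971/2 (R = 3239/2 - 1134 = 971/2 ≈ 485.50)
Z = 971/2 ≈ 485.50
sqrt(((Z + 3895) - 10019) + z(186, -86)/(-40247)) = sqrt(((971/2 + 3895) - 10019) + (-7 - 163*186)/(-40247)) = sqrt((8761/2 - 10019) + (-7 - 30318)*(-1/40247)) = sqrt(-11277/2 - 30325*(-1/40247)) = sqrt(-11277/2 + 30325/40247) = sqrt(-453804769/80494) = I*sqrt(36528561075886)/80494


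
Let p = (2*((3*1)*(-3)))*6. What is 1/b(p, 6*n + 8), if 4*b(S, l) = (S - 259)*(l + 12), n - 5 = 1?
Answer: -1/5138 ≈ -0.00019463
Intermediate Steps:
n = 6 (n = 5 + 1 = 6)
p = -108 (p = (2*(3*(-3)))*6 = (2*(-9))*6 = -18*6 = -108)
b(S, l) = (-259 + S)*(12 + l)/4 (b(S, l) = ((S - 259)*(l + 12))/4 = ((-259 + S)*(12 + l))/4 = (-259 + S)*(12 + l)/4)
1/b(p, 6*n + 8) = 1/(-777 + 3*(-108) - 259*(6*6 + 8)/4 + (¼)*(-108)*(6*6 + 8)) = 1/(-777 - 324 - 259*(36 + 8)/4 + (¼)*(-108)*(36 + 8)) = 1/(-777 - 324 - 259/4*44 + (¼)*(-108)*44) = 1/(-777 - 324 - 2849 - 1188) = 1/(-5138) = -1/5138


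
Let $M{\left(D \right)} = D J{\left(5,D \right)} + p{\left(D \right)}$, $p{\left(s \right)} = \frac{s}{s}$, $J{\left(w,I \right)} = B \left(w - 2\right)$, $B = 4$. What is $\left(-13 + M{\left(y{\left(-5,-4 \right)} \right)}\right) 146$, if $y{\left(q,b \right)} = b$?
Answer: $-8760$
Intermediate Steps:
$J{\left(w,I \right)} = -8 + 4 w$ ($J{\left(w,I \right)} = 4 \left(w - 2\right) = 4 \left(-2 + w\right) = -8 + 4 w$)
$p{\left(s \right)} = 1$
$M{\left(D \right)} = 1 + 12 D$ ($M{\left(D \right)} = D \left(-8 + 4 \cdot 5\right) + 1 = D \left(-8 + 20\right) + 1 = D 12 + 1 = 12 D + 1 = 1 + 12 D$)
$\left(-13 + M{\left(y{\left(-5,-4 \right)} \right)}\right) 146 = \left(-13 + \left(1 + 12 \left(-4\right)\right)\right) 146 = \left(-13 + \left(1 - 48\right)\right) 146 = \left(-13 - 47\right) 146 = \left(-60\right) 146 = -8760$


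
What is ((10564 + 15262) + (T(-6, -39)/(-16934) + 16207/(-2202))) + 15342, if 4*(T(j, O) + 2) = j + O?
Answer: 3069650928125/74577336 ≈ 41161.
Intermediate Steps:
T(j, O) = -2 + O/4 + j/4 (T(j, O) = -2 + (j + O)/4 = -2 + (O + j)/4 = -2 + (O/4 + j/4) = -2 + O/4 + j/4)
((10564 + 15262) + (T(-6, -39)/(-16934) + 16207/(-2202))) + 15342 = ((10564 + 15262) + ((-2 + (¼)*(-39) + (¼)*(-6))/(-16934) + 16207/(-2202))) + 15342 = (25826 + ((-2 - 39/4 - 3/2)*(-1/16934) + 16207*(-1/2202))) + 15342 = (25826 + (-53/4*(-1/16934) - 16207/2202)) + 15342 = (25826 + (53/67736 - 16207/2202)) + 15342 = (25826 - 548840323/74577336) + 15342 = 1925485439213/74577336 + 15342 = 3069650928125/74577336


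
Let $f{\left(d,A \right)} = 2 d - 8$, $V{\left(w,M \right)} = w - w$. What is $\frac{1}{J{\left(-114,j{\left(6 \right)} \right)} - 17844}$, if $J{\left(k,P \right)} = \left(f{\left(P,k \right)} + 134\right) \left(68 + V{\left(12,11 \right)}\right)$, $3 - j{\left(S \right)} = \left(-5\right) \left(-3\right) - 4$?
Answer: $- \frac{1}{10364} \approx -9.6488 \cdot 10^{-5}$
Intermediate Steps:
$V{\left(w,M \right)} = 0$
$f{\left(d,A \right)} = -8 + 2 d$
$j{\left(S \right)} = -8$ ($j{\left(S \right)} = 3 - \left(\left(-5\right) \left(-3\right) - 4\right) = 3 - \left(15 - 4\right) = 3 - 11 = -8$)
$J{\left(k,P \right)} = 8568 + 136 P$ ($J{\left(k,P \right)} = \left(\left(-8 + 2 P\right) + 134\right) \left(68 + 0\right) = \left(126 + 2 P\right) 68 = 8568 + 136 P$)
$\frac{1}{J{\left(-114,j{\left(6 \right)} \right)} - 17844} = \frac{1}{\left(8568 + 136 \left(-8\right)\right) - 17844} = \frac{1}{\left(8568 - 1088\right) - 17844} = \frac{1}{7480 - 17844} = \frac{1}{-10364} = - \frac{1}{10364}$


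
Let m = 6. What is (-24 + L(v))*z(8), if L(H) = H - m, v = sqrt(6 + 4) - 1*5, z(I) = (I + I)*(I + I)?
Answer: -8960 + 256*sqrt(10) ≈ -8150.5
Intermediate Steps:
z(I) = 4*I**2 (z(I) = (2*I)*(2*I) = 4*I**2)
v = -5 + sqrt(10) (v = sqrt(10) - 5 = -5 + sqrt(10) ≈ -1.8377)
L(H) = -6 + H (L(H) = H - 1*6 = H - 6 = -6 + H)
(-24 + L(v))*z(8) = (-24 + (-6 + (-5 + sqrt(10))))*(4*8**2) = (-24 + (-11 + sqrt(10)))*(4*64) = (-35 + sqrt(10))*256 = -8960 + 256*sqrt(10)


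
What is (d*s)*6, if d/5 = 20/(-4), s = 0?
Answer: 0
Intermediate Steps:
d = -25 (d = 5*(20/(-4)) = 5*(20*(-¼)) = 5*(-5) = -25)
(d*s)*6 = -25*0*6 = 0*6 = 0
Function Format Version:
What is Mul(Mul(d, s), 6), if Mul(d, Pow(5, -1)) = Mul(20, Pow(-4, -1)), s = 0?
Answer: 0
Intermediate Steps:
d = -25 (d = Mul(5, Mul(20, Pow(-4, -1))) = Mul(5, Mul(20, Rational(-1, 4))) = Mul(5, -5) = -25)
Mul(Mul(d, s), 6) = Mul(Mul(-25, 0), 6) = Mul(0, 6) = 0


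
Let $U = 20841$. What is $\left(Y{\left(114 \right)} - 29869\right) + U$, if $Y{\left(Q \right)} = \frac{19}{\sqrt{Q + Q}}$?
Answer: $-9028 + \frac{\sqrt{57}}{6} \approx -9026.7$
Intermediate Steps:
$Y{\left(Q \right)} = \frac{19 \sqrt{2}}{2 \sqrt{Q}}$ ($Y{\left(Q \right)} = \frac{19}{\sqrt{2 Q}} = \frac{19}{\sqrt{2} \sqrt{Q}} = 19 \frac{\sqrt{2}}{2 \sqrt{Q}} = \frac{19 \sqrt{2}}{2 \sqrt{Q}}$)
$\left(Y{\left(114 \right)} - 29869\right) + U = \left(\frac{19 \sqrt{2}}{2 \sqrt{114}} - 29869\right) + 20841 = \left(\frac{19 \sqrt{2} \frac{\sqrt{114}}{114}}{2} - 29869\right) + 20841 = \left(\frac{\sqrt{57}}{6} - 29869\right) + 20841 = \left(-29869 + \frac{\sqrt{57}}{6}\right) + 20841 = -9028 + \frac{\sqrt{57}}{6}$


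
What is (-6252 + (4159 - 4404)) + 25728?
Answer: 19231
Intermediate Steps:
(-6252 + (4159 - 4404)) + 25728 = (-6252 - 245) + 25728 = -6497 + 25728 = 19231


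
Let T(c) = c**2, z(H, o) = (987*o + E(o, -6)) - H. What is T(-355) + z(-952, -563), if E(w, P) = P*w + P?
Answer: -425332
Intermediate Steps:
E(w, P) = P + P*w
z(H, o) = -6 - H + 981*o (z(H, o) = (987*o - 6*(1 + o)) - H = (987*o + (-6 - 6*o)) - H = (-6 + 981*o) - H = -6 - H + 981*o)
T(-355) + z(-952, -563) = (-355)**2 + (-6 - 1*(-952) + 981*(-563)) = 126025 + (-6 + 952 - 552303) = 126025 - 551357 = -425332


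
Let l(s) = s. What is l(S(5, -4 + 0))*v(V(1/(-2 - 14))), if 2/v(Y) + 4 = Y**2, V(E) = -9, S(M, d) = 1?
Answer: 2/77 ≈ 0.025974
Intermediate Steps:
v(Y) = 2/(-4 + Y**2)
l(S(5, -4 + 0))*v(V(1/(-2 - 14))) = 1*(2/(-4 + (-9)**2)) = 1*(2/(-4 + 81)) = 1*(2/77) = 2/77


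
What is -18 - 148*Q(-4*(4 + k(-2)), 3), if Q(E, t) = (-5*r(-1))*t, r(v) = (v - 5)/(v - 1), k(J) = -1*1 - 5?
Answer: 6642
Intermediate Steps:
k(J) = -6 (k(J) = -1 - 5 = -6)
r(v) = (-5 + v)/(-1 + v)
Q(E, t) = -15*t (Q(E, t) = (-5*(-5 - 1)/(-1 - 1))*t = (-5*(-6)/(-2))*t = (-(-5)*(-6)/2)*t = (-5*3)*t = -15*t)
-18 - 148*Q(-4*(4 + k(-2)), 3) = -18 - (-2220)*3 = -18 - 148*(-45) = -18 + 6660 = 6642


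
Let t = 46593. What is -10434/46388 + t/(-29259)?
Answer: -137035805/75403694 ≈ -1.8174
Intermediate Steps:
-10434/46388 + t/(-29259) = -10434/46388 + 46593/(-29259) = -10434*1/46388 + 46593*(-1/29259) = -5217/23194 - 5177/3251 = -137035805/75403694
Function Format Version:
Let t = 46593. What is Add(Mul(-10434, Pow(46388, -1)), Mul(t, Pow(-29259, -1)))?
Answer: Rational(-137035805, 75403694) ≈ -1.8174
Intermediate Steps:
Add(Mul(-10434, Pow(46388, -1)), Mul(t, Pow(-29259, -1))) = Add(Mul(-10434, Pow(46388, -1)), Mul(46593, Pow(-29259, -1))) = Add(Mul(-10434, Rational(1, 46388)), Mul(46593, Rational(-1, 29259))) = Add(Rational(-5217, 23194), Rational(-5177, 3251)) = Rational(-137035805, 75403694)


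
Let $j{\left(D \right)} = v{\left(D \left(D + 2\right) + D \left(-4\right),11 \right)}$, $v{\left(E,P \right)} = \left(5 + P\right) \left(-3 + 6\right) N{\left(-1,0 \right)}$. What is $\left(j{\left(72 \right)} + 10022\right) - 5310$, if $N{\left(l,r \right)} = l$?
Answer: $4664$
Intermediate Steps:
$v{\left(E,P \right)} = -15 - 3 P$ ($v{\left(E,P \right)} = \left(5 + P\right) \left(-3 + 6\right) \left(-1\right) = \left(5 + P\right) 3 \left(-1\right) = \left(15 + 3 P\right) \left(-1\right) = -15 - 3 P$)
$j{\left(D \right)} = -48$ ($j{\left(D \right)} = -15 - 33 = -48$)
$\left(j{\left(72 \right)} + 10022\right) - 5310 = \left(-48 + 10022\right) - 5310 = 9974 - 5310 = 4664$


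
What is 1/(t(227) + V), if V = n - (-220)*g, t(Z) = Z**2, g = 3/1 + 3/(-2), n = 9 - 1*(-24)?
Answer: 1/51892 ≈ 1.9271e-5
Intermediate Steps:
n = 33 (n = 9 + 24 = 33)
g = 3/2 (g = 3*1 + 3*(-1/2) = 3 - 3/2 = 3/2 ≈ 1.5000)
V = 363 (V = 33 - (-220)*3/2 = 33 - 55*(-6) = 33 + 330 = 363)
1/(t(227) + V) = 1/(227**2 + 363) = 1/(51529 + 363) = 1/51892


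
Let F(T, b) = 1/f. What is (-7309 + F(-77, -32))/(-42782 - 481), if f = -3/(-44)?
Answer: 21883/129789 ≈ 0.16860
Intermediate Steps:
f = 3/44 (f = -3*(-1/44) = 3/44 ≈ 0.068182)
F(T, b) = 44/3 (F(T, b) = 1/(3/44) = 44/3)
(-7309 + F(-77, -32))/(-42782 - 481) = (-7309 + 44/3)/(-42782 - 481) = -21883/3/(-43263) = -21883/3*(-1/43263) = 21883/129789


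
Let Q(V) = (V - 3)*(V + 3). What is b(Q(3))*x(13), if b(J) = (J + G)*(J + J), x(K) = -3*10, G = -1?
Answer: 0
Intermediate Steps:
Q(V) = (-3 + V)*(3 + V)
x(K) = -30
b(J) = 2*J*(-1 + J) (b(J) = (J - 1)*(J + J) = (-1 + J)*(2*J) = 2*J*(-1 + J))
b(Q(3))*x(13) = (2*(-9 + 3²)*(-1 + (-9 + 3²)))*(-30) = (2*(-9 + 9)*(-1 + (-9 + 9)))*(-30) = (2*0*(-1 + 0))*(-30) = (2*0*(-1))*(-30) = 0*(-30) = 0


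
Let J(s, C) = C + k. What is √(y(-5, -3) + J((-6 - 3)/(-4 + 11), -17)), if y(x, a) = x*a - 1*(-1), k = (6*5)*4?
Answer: √119 ≈ 10.909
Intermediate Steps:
k = 120 (k = 30*4 = 120)
y(x, a) = 1 + a*x (y(x, a) = a*x + 1 = 1 + a*x)
J(s, C) = 120 + C (J(s, C) = C + 120 = 120 + C)
√(y(-5, -3) + J((-6 - 3)/(-4 + 11), -17)) = √((1 - 3*(-5)) + (120 - 17)) = √((1 + 15) + 103) = √(16 + 103) = √119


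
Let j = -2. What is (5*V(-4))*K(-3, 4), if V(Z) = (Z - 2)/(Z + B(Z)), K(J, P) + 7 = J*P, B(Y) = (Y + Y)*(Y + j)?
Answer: 285/22 ≈ 12.955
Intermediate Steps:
B(Y) = 2*Y*(-2 + Y) (B(Y) = (Y + Y)*(Y - 2) = (2*Y)*(-2 + Y) = 2*Y*(-2 + Y))
K(J, P) = -7 + J*P
V(Z) = (-2 + Z)/(Z + 2*Z*(-2 + Z)) (V(Z) = (Z - 2)/(Z + 2*Z*(-2 + Z)) = (-2 + Z)/(Z + 2*Z*(-2 + Z)))
(5*V(-4))*K(-3, 4) = (5*((-2 - 4)/((-4)*(-3 + 2*(-4)))))*(-7 - 3*4) = (5*(-¼*(-6)/(-3 - 8)))*(-7 - 12) = (5*(-¼*(-6)/(-11)))*(-19) = (5*(-¼*(-1/11)*(-6)))*(-19) = (5*(-3/22))*(-19) = -15/22*(-19) = 285/22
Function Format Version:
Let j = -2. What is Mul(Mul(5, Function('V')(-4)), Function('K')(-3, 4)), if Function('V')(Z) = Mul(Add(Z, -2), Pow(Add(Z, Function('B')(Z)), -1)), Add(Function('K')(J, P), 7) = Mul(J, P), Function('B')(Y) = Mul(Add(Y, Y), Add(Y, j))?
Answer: Rational(285, 22) ≈ 12.955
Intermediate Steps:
Function('B')(Y) = Mul(2, Y, Add(-2, Y)) (Function('B')(Y) = Mul(Add(Y, Y), Add(Y, -2)) = Mul(Mul(2, Y), Add(-2, Y)) = Mul(2, Y, Add(-2, Y)))
Function('K')(J, P) = Add(-7, Mul(J, P))
Function('V')(Z) = Mul(Pow(Add(Z, Mul(2, Z, Add(-2, Z))), -1), Add(-2, Z)) (Function('V')(Z) = Mul(Add(Z, -2), Pow(Add(Z, Mul(2, Z, Add(-2, Z))), -1)) = Mul(Add(-2, Z), Pow(Add(Z, Mul(2, Z, Add(-2, Z))), -1)) = Mul(Pow(Add(Z, Mul(2, Z, Add(-2, Z))), -1), Add(-2, Z)))
Mul(Mul(5, Function('V')(-4)), Function('K')(-3, 4)) = Mul(Mul(5, Mul(Pow(-4, -1), Pow(Add(-3, Mul(2, -4)), -1), Add(-2, -4))), Add(-7, Mul(-3, 4))) = Mul(Mul(5, Mul(Rational(-1, 4), Pow(Add(-3, -8), -1), -6)), Add(-7, -12)) = Mul(Mul(5, Mul(Rational(-1, 4), Pow(-11, -1), -6)), -19) = Mul(Mul(5, Mul(Rational(-1, 4), Rational(-1, 11), -6)), -19) = Mul(Mul(5, Rational(-3, 22)), -19) = Mul(Rational(-15, 22), -19) = Rational(285, 22)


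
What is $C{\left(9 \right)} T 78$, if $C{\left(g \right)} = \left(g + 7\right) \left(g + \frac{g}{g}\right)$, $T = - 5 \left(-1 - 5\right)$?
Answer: $374400$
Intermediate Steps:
$T = 30$ ($T = \left(-5\right) \left(-6\right) = 30$)
$C{\left(g \right)} = \left(1 + g\right) \left(7 + g\right)$ ($C{\left(g \right)} = \left(7 + g\right) \left(g + 1\right) = \left(7 + g\right) \left(1 + g\right) = \left(1 + g\right) \left(7 + g\right)$)
$C{\left(9 \right)} T 78 = \left(7 + 9^{2} + 8 \cdot 9\right) 30 \cdot 78 = \left(7 + 81 + 72\right) 30 \cdot 78 = 160 \cdot 30 \cdot 78 = 4800 \cdot 78 = 374400$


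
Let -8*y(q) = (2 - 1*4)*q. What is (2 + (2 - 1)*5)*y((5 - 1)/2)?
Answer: 7/2 ≈ 3.5000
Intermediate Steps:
y(q) = q/4 (y(q) = -(2 - 1*4)*q/8 = -(2 - 4)*q/8 = -(-1)*q/4 = q/4)
(2 + (2 - 1)*5)*y((5 - 1)/2) = (2 + (2 - 1)*5)*(((5 - 1)/2)/4) = (2 + 1*5)*(((½)*4)/4) = (2 + 5)*((¼)*2) = 7*(½) = 7/2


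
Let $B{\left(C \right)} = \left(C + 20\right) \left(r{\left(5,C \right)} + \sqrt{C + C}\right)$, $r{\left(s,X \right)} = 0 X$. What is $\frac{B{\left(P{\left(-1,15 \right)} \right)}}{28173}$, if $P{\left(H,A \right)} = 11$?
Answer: $\frac{31 \sqrt{22}}{28173} \approx 0.0051611$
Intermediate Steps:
$r{\left(s,X \right)} = 0$
$B{\left(C \right)} = \sqrt{2} \sqrt{C} \left(20 + C\right)$ ($B{\left(C \right)} = \left(C + 20\right) \left(0 + \sqrt{C + C}\right) = \left(20 + C\right) \left(0 + \sqrt{2 C}\right) = \left(20 + C\right) \left(0 + \sqrt{2} \sqrt{C}\right) = \left(20 + C\right) \sqrt{2} \sqrt{C} = \sqrt{2} \sqrt{C} \left(20 + C\right)$)
$\frac{B{\left(P{\left(-1,15 \right)} \right)}}{28173} = \frac{\sqrt{2} \sqrt{11} \left(20 + 11\right)}{28173} = \sqrt{2} \sqrt{11} \cdot 31 \cdot \frac{1}{28173} = 31 \sqrt{22} \cdot \frac{1}{28173} = \frac{31 \sqrt{22}}{28173}$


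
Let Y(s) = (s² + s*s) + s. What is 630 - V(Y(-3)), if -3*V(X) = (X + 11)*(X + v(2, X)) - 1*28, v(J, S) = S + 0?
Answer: 2642/3 ≈ 880.67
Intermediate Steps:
v(J, S) = S
Y(s) = s + 2*s² (Y(s) = (s² + s²) + s = 2*s² + s = s + 2*s²)
V(X) = 28/3 - 2*X*(11 + X)/3 (V(X) = -((X + 11)*(X + X) - 1*28)/3 = -((11 + X)*(2*X) - 28)/3 = -(2*X*(11 + X) - 28)/3 = -(-28 + 2*X*(11 + X))/3 = 28/3 - 2*X*(11 + X)/3)
630 - V(Y(-3)) = 630 - (28/3 - (-22)*(1 + 2*(-3)) - 2*9*(1 + 2*(-3))²/3) = 630 - (28/3 - (-22)*(1 - 6) - 2*9*(1 - 6)²/3) = 630 - (28/3 - (-22)*(-5) - 2*(-3*(-5))²/3) = 630 - (28/3 - 22/3*15 - ⅔*15²) = 630 - (28/3 - 110 - ⅔*225) = 630 - (28/3 - 110 - 150) = 630 - 1*(-752/3) = 630 + 752/3 = 2642/3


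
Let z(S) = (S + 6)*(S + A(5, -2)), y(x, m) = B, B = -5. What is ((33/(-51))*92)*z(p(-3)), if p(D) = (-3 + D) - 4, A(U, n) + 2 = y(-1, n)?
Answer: -4048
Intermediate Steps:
y(x, m) = -5
A(U, n) = -7 (A(U, n) = -2 - 5 = -7)
p(D) = -7 + D
z(S) = (-7 + S)*(6 + S) (z(S) = (S + 6)*(S - 7) = (6 + S)*(-7 + S) = (-7 + S)*(6 + S))
((33/(-51))*92)*z(p(-3)) = ((33/(-51))*92)*(-42 + (-7 - 3)² - (-7 - 3)) = ((33*(-1/51))*92)*(-42 + (-10)² - 1*(-10)) = (-11/17*92)*(-42 + 100 + 10) = -1012/17*68 = -4048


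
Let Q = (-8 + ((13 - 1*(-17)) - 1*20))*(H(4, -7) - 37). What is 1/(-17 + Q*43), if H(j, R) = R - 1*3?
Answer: -1/4059 ≈ -0.00024637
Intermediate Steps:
H(j, R) = -3 + R (H(j, R) = R - 3 = -3 + R)
Q = -94 (Q = (-8 + ((13 - 1*(-17)) - 1*20))*((-3 - 7) - 37) = (-8 + ((13 + 17) - 20))*(-10 - 37) = (-8 + (30 - 20))*(-47) = (-8 + 10)*(-47) = 2*(-47) = -94)
1/(-17 + Q*43) = 1/(-17 - 94*43) = 1/(-17 - 4042) = 1/(-4059) = -1/4059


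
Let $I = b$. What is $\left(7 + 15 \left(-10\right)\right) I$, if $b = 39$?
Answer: $-5577$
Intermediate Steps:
$I = 39$
$\left(7 + 15 \left(-10\right)\right) I = \left(7 + 15 \left(-10\right)\right) 39 = \left(7 - 150\right) 39 = \left(-143\right) 39 = -5577$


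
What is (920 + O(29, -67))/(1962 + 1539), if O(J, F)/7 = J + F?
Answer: 218/1167 ≈ 0.18680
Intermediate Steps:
O(J, F) = 7*F + 7*J (O(J, F) = 7*(J + F) = 7*(F + J) = 7*F + 7*J)
(920 + O(29, -67))/(1962 + 1539) = (920 + (7*(-67) + 7*29))/(1962 + 1539) = (920 + (-469 + 203))/3501 = (920 - 266)*(1/3501) = 654*(1/3501) = 218/1167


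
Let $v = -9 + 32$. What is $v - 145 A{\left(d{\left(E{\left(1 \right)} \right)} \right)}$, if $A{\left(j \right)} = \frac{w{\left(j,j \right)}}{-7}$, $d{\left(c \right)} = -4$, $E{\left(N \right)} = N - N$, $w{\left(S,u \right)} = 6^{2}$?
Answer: $\frac{5381}{7} \approx 768.71$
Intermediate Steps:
$v = 23$
$w{\left(S,u \right)} = 36$
$E{\left(N \right)} = 0$
$A{\left(j \right)} = - \frac{36}{7}$ ($A{\left(j \right)} = \frac{36}{-7} = 36 \left(- \frac{1}{7}\right) = - \frac{36}{7}$)
$v - 145 A{\left(d{\left(E{\left(1 \right)} \right)} \right)} = 23 - - \frac{5220}{7} = 23 + \frac{5220}{7} = \frac{5381}{7}$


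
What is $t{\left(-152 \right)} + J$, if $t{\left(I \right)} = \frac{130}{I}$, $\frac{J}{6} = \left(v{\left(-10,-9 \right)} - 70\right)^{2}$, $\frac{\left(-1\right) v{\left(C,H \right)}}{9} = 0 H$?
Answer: $\frac{2234335}{76} \approx 29399.0$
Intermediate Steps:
$v{\left(C,H \right)} = 0$ ($v{\left(C,H \right)} = - 9 \cdot 0 H = \left(-9\right) 0 = 0$)
$J = 29400$ ($J = 6 \left(0 - 70\right)^{2} = 6 \left(-70\right)^{2} = 6 \cdot 4900 = 29400$)
$t{\left(-152 \right)} + J = \frac{130}{-152} + 29400 = 130 \left(- \frac{1}{152}\right) + 29400 = - \frac{65}{76} + 29400 = \frac{2234335}{76}$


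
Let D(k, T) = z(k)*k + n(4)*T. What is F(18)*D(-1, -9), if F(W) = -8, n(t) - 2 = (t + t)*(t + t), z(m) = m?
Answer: 4744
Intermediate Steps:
n(t) = 2 + 4*t² (n(t) = 2 + (t + t)*(t + t) = 2 + (2*t)*(2*t) = 2 + 4*t²)
D(k, T) = k² + 66*T (D(k, T) = k*k + (2 + 4*4²)*T = k² + (2 + 4*16)*T = k² + (2 + 64)*T = k² + 66*T)
F(18)*D(-1, -9) = -8*((-1)² + 66*(-9)) = -8*(1 - 594) = -8*(-593) = 4744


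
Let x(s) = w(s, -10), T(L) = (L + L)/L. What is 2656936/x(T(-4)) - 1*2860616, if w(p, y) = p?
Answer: -1532148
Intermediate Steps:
T(L) = 2 (T(L) = (2*L)/L = 2)
x(s) = s
2656936/x(T(-4)) - 1*2860616 = 2656936/2 - 1*2860616 = 2656936*(½) - 2860616 = 1328468 - 2860616 = -1532148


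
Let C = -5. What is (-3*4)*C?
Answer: 60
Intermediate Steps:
(-3*4)*C = -3*4*(-5) = -12*(-5) = 60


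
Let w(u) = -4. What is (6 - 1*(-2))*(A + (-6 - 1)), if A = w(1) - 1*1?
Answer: -96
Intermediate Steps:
A = -5 (A = -4 - 1*1 = -4 - 1 = -5)
(6 - 1*(-2))*(A + (-6 - 1)) = (6 - 1*(-2))*(-5 + (-6 - 1)) = (6 + 2)*(-5 - 7) = 8*(-12) = -96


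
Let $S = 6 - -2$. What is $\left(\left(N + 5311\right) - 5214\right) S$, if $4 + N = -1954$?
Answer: $-14888$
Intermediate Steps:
$N = -1958$ ($N = -4 - 1954 = -1958$)
$S = 8$ ($S = 6 + 2 = 8$)
$\left(\left(N + 5311\right) - 5214\right) S = \left(\left(-1958 + 5311\right) - 5214\right) 8 = \left(3353 - 5214\right) 8 = \left(-1861\right) 8 = -14888$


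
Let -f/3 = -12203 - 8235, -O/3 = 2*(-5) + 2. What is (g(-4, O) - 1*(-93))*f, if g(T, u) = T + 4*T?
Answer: 4475922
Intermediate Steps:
O = 24 (O = -3*(2*(-5) + 2) = -3*(-10 + 2) = -3*(-8) = 24)
f = 61314 (f = -3*(-12203 - 8235) = -3*(-20438) = 61314)
g(T, u) = 5*T
(g(-4, O) - 1*(-93))*f = (5*(-4) - 1*(-93))*61314 = (-20 + 93)*61314 = 73*61314 = 4475922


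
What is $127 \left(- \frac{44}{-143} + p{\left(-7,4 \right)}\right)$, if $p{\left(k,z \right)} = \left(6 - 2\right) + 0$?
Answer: $\frac{7112}{13} \approx 547.08$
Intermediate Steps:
$p{\left(k,z \right)} = 4$ ($p{\left(k,z \right)} = 4 + 0 = 4$)
$127 \left(- \frac{44}{-143} + p{\left(-7,4 \right)}\right) = 127 \left(- \frac{44}{-143} + 4\right) = 127 \left(\left(-44\right) \left(- \frac{1}{143}\right) + 4\right) = 127 \left(\frac{4}{13} + 4\right) = 127 \cdot \frac{56}{13} = \frac{7112}{13}$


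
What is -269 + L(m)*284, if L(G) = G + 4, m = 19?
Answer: 6263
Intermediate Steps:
L(G) = 4 + G
-269 + L(m)*284 = -269 + (4 + 19)*284 = -269 + 23*284 = -269 + 6532 = 6263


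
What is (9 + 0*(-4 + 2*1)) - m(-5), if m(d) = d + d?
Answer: 19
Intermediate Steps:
m(d) = 2*d
(9 + 0*(-4 + 2*1)) - m(-5) = (9 + 0*(-4 + 2*1)) - 2*(-5) = (9 + 0*(-4 + 2)) - 1*(-10) = (9 + 0*(-2)) + 10 = (9 + 0) + 10 = 9 + 10 = 19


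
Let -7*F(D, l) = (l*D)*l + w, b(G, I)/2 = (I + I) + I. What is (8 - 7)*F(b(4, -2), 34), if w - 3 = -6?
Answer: 13875/7 ≈ 1982.1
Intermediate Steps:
w = -3 (w = 3 - 6 = -3)
b(G, I) = 6*I (b(G, I) = 2*((I + I) + I) = 2*(2*I + I) = 2*(3*I) = 6*I)
F(D, l) = 3/7 - D*l**2/7 (F(D, l) = -((l*D)*l - 3)/7 = -((D*l)*l - 3)/7 = -(D*l**2 - 3)/7 = -(-3 + D*l**2)/7 = 3/7 - D*l**2/7)
(8 - 7)*F(b(4, -2), 34) = (8 - 7)*(3/7 - 1/7*6*(-2)*34**2) = 1*(3/7 - 1/7*(-12)*1156) = 1*(3/7 + 13872/7) = 1*(13875/7) = 13875/7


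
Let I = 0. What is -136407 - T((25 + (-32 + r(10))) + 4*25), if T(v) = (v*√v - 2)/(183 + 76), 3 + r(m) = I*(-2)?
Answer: -35329411/259 - 270*√10/259 ≈ -1.3641e+5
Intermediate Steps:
r(m) = -3 (r(m) = -3 + 0*(-2) = -3 + 0 = -3)
T(v) = -2/259 + v^(3/2)/259 (T(v) = (v^(3/2) - 2)/259 = (-2 + v^(3/2))*(1/259) = -2/259 + v^(3/2)/259)
-136407 - T((25 + (-32 + r(10))) + 4*25) = -136407 - (-2/259 + ((25 + (-32 - 3)) + 4*25)^(3/2)/259) = -136407 - (-2/259 + ((25 - 35) + 100)^(3/2)/259) = -136407 - (-2/259 + (-10 + 100)^(3/2)/259) = -136407 - (-2/259 + 90^(3/2)/259) = -136407 - (-2/259 + (270*√10)/259) = -136407 - (-2/259 + 270*√10/259) = -136407 + (2/259 - 270*√10/259) = -35329411/259 - 270*√10/259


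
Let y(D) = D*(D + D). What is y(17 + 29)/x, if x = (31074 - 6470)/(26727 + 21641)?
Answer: 51173344/6151 ≈ 8319.5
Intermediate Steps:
y(D) = 2*D**2 (y(D) = D*(2*D) = 2*D**2)
x = 6151/12092 (x = 24604/48368 = 24604*(1/48368) = 6151/12092 ≈ 0.50868)
y(17 + 29)/x = (2*(17 + 29)**2)/(6151/12092) = (2*46**2)*(12092/6151) = (2*2116)*(12092/6151) = 4232*(12092/6151) = 51173344/6151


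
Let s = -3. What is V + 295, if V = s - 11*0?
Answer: 292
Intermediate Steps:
V = -3 (V = -3 - 11*0 = -3 + 0 = -3)
V + 295 = -3 + 295 = 292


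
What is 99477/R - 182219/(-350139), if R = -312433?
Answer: 22100451524/109394978187 ≈ 0.20202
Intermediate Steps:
99477/R - 182219/(-350139) = 99477/(-312433) - 182219/(-350139) = 99477*(-1/312433) - 182219*(-1/350139) = -99477/312433 + 182219/350139 = 22100451524/109394978187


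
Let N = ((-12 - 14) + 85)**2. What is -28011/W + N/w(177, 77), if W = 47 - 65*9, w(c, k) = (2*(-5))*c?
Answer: 202147/4035 ≈ 50.098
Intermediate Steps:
w(c, k) = -10*c
W = -538 (W = 47 - 585 = -538)
N = 3481 (N = (-26 + 85)**2 = 59**2 = 3481)
-28011/W + N/w(177, 77) = -28011/(-538) + 3481/((-10*177)) = -28011*(-1/538) + 3481/(-1770) = 28011/538 + 3481*(-1/1770) = 28011/538 - 59/30 = 202147/4035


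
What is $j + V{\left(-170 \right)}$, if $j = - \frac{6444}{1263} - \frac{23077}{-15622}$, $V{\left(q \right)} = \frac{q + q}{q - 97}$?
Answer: $- \frac{4129317533}{1756022154} \approx -2.3515$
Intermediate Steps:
$V{\left(q \right)} = \frac{2 q}{-97 + q}$
$j = - \frac{23840639}{6576862}$ ($j = \left(-6444\right) \frac{1}{1263} - - \frac{23077}{15622} = - \frac{2148}{421} + \frac{23077}{15622} = - \frac{23840639}{6576862} \approx -3.6249$)
$j + V{\left(-170 \right)} = - \frac{23840639}{6576862} + 2 \left(-170\right) \frac{1}{-97 - 170} = - \frac{23840639}{6576862} + 2 \left(-170\right) \frac{1}{-267} = - \frac{23840639}{6576862} + 2 \left(-170\right) \left(- \frac{1}{267}\right) = - \frac{23840639}{6576862} + \frac{340}{267} = - \frac{4129317533}{1756022154}$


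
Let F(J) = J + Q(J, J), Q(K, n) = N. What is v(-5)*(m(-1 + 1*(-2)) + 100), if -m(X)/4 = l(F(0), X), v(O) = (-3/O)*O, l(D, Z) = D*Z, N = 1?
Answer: -336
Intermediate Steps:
Q(K, n) = 1
F(J) = 1 + J (F(J) = J + 1 = 1 + J)
v(O) = -3
m(X) = -4*X (m(X) = -4*(1 + 0)*X = -4*X)
v(-5)*(m(-1 + 1*(-2)) + 100) = -3*(-4*(-1 + 1*(-2)) + 100) = -3*(-4*(-1 - 2) + 100) = -3*(-4*(-3) + 100) = -3*(12 + 100) = -3*112 = -336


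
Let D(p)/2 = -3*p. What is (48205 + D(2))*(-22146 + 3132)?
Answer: -916341702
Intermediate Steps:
D(p) = -6*p (D(p) = 2*(-3*p) = -6*p)
(48205 + D(2))*(-22146 + 3132) = (48205 - 6*2)*(-22146 + 3132) = (48205 - 12)*(-19014) = 48193*(-19014) = -916341702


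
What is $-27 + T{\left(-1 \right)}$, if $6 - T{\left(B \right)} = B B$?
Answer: $-22$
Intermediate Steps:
$T{\left(B \right)} = 6 - B^{2}$ ($T{\left(B \right)} = 6 - B B = 6 - B^{2}$)
$-27 + T{\left(-1 \right)} = -27 + \left(6 - \left(-1\right)^{2}\right) = -27 + \left(6 - 1\right) = -27 + 5 = -22$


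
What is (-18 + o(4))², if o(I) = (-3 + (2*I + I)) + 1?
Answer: 64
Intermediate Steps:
o(I) = -2 + 3*I (o(I) = (-3 + 3*I) + 1 = -2 + 3*I)
(-18 + o(4))² = (-18 + (-2 + 3*4))² = (-18 + (-2 + 12))² = (-18 + 10)² = (-8)² = 64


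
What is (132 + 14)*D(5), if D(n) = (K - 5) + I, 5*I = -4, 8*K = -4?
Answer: -4599/5 ≈ -919.80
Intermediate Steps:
K = -½ (K = (⅛)*(-4) = -½ ≈ -0.50000)
I = -⅘ (I = (⅕)*(-4) = -⅘ ≈ -0.80000)
D(n) = -63/10 (D(n) = (-½ - 5) - ⅘ = -11/2 - ⅘ = -63/10)
(132 + 14)*D(5) = (132 + 14)*(-63/10) = 146*(-63/10) = -4599/5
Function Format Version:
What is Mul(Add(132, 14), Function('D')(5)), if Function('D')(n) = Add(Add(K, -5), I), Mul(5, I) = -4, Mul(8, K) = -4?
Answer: Rational(-4599, 5) ≈ -919.80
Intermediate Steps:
K = Rational(-1, 2) (K = Mul(Rational(1, 8), -4) = Rational(-1, 2) ≈ -0.50000)
I = Rational(-4, 5) (I = Mul(Rational(1, 5), -4) = Rational(-4, 5) ≈ -0.80000)
Function('D')(n) = Rational(-63, 10) (Function('D')(n) = Add(Add(Rational(-1, 2), -5), Rational(-4, 5)) = Add(Rational(-11, 2), Rational(-4, 5)) = Rational(-63, 10))
Mul(Add(132, 14), Function('D')(5)) = Mul(Add(132, 14), Rational(-63, 10)) = Mul(146, Rational(-63, 10)) = Rational(-4599, 5)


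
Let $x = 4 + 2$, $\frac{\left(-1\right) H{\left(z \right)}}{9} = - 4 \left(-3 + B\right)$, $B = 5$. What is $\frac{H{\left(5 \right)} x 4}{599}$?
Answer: $\frac{1728}{599} \approx 2.8848$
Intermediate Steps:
$H{\left(z \right)} = 72$ ($H{\left(z \right)} = - 9 \left(- 4 \left(-3 + 5\right)\right) = - 9 \left(\left(-4\right) 2\right) = \left(-9\right) \left(-8\right) = 72$)
$x = 6$
$\frac{H{\left(5 \right)} x 4}{599} = \frac{72 \cdot 6 \cdot 4}{599} = 72 \cdot 24 \cdot \frac{1}{599} = 1728 \cdot \frac{1}{599} = \frac{1728}{599}$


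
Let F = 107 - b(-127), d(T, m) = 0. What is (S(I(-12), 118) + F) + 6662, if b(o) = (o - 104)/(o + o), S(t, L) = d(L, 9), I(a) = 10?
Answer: 1719095/254 ≈ 6768.1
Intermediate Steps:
S(t, L) = 0
b(o) = (-104 + o)/(2*o) (b(o) = (-104 + o)/((2*o)) = (-104 + o)*(1/(2*o)) = (-104 + o)/(2*o))
F = 26947/254 (F = 107 - (-104 - 127)/(2*(-127)) = 107 - (-1)*(-231)/(2*127) = 107 - 1*231/254 = 107 - 231/254 = 26947/254 ≈ 106.09)
(S(I(-12), 118) + F) + 6662 = (0 + 26947/254) + 6662 = 26947/254 + 6662 = 1719095/254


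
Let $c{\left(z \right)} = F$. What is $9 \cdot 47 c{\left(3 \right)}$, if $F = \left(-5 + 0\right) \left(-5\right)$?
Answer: $10575$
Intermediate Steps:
$F = 25$ ($F = \left(-5\right) \left(-5\right) = 25$)
$c{\left(z \right)} = 25$
$9 \cdot 47 c{\left(3 \right)} = 9 \cdot 47 \cdot 25 = 423 \cdot 25 = 10575$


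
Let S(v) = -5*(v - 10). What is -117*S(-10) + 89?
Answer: -11611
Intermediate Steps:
S(v) = 50 - 5*v (S(v) = -5*(-10 + v) = 50 - 5*v)
-117*S(-10) + 89 = -117*(50 - 5*(-10)) + 89 = -117*(50 + 50) + 89 = -117*100 + 89 = -11700 + 89 = -11611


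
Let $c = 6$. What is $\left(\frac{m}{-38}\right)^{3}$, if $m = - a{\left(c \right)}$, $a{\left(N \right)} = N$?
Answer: $\frac{27}{6859} \approx 0.0039364$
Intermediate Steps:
$m = -6$ ($m = \left(-1\right) 6 = -6$)
$\left(\frac{m}{-38}\right)^{3} = \left(- \frac{6}{-38}\right)^{3} = \left(\left(-6\right) \left(- \frac{1}{38}\right)\right)^{3} = \left(\frac{3}{19}\right)^{3} = \frac{27}{6859}$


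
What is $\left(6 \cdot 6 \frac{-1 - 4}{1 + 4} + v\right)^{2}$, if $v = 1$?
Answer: $1225$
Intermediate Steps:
$\left(6 \cdot 6 \frac{-1 - 4}{1 + 4} + v\right)^{2} = \left(6 \cdot 6 \frac{-1 - 4}{1 + 4} + 1\right)^{2} = \left(36 \left(- \frac{5}{5}\right) + 1\right)^{2} = \left(36 \left(\left(-5\right) \frac{1}{5}\right) + 1\right)^{2} = \left(36 \left(-1\right) + 1\right)^{2} = \left(-36 + 1\right)^{2} = \left(-35\right)^{2} = 1225$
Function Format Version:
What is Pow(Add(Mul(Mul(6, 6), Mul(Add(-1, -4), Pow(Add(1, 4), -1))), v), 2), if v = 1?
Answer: 1225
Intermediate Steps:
Pow(Add(Mul(Mul(6, 6), Mul(Add(-1, -4), Pow(Add(1, 4), -1))), v), 2) = Pow(Add(Mul(Mul(6, 6), Mul(Add(-1, -4), Pow(Add(1, 4), -1))), 1), 2) = Pow(Add(Mul(36, Mul(-5, Pow(5, -1))), 1), 2) = Pow(Add(Mul(36, Mul(-5, Rational(1, 5))), 1), 2) = Pow(Add(Mul(36, -1), 1), 2) = Pow(Add(-36, 1), 2) = Pow(-35, 2) = 1225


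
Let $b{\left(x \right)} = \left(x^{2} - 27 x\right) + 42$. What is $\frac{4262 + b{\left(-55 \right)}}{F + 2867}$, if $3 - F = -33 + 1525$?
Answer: $\frac{339}{53} \approx 6.3962$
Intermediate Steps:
$b{\left(x \right)} = 42 + x^{2} - 27 x$
$F = -1489$ ($F = 3 - \left(-33 + 1525\right) = 3 - 1492 = -1489$)
$\frac{4262 + b{\left(-55 \right)}}{F + 2867} = \frac{4262 + \left(42 + \left(-55\right)^{2} - -1485\right)}{-1489 + 2867} = \frac{4262 + \left(42 + 3025 + 1485\right)}{1378} = \left(4262 + 4552\right) \frac{1}{1378} = 8814 \cdot \frac{1}{1378} = \frac{339}{53}$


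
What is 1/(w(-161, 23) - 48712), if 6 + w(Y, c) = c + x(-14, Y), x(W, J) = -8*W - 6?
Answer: -1/48589 ≈ -2.0581e-5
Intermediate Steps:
x(W, J) = -6 - 8*W
w(Y, c) = 100 + c (w(Y, c) = -6 + (c + (-6 - 8*(-14))) = -6 + (c + (-6 + 112)) = -6 + (c + 106) = -6 + (106 + c) = 100 + c)
1/(w(-161, 23) - 48712) = 1/((100 + 23) - 48712) = 1/(123 - 48712) = 1/(-48589) = -1/48589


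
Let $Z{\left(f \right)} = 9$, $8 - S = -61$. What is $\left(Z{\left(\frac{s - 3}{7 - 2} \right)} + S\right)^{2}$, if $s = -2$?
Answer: $6084$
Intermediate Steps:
$S = 69$ ($S = 8 - -61 = 8 + 61 = 69$)
$\left(Z{\left(\frac{s - 3}{7 - 2} \right)} + S\right)^{2} = \left(9 + 69\right)^{2} = 78^{2} = 6084$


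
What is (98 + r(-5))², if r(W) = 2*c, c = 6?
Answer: 12100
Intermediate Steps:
r(W) = 12 (r(W) = 2*6 = 12)
(98 + r(-5))² = (98 + 12)² = 110² = 12100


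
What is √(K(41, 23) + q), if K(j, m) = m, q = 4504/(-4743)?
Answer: √55116295/1581 ≈ 4.6958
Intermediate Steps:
q = -4504/4743 (q = 4504*(-1/4743) = -4504/4743 ≈ -0.94961)
√(K(41, 23) + q) = √(23 - 4504/4743) = √(104585/4743) = √55116295/1581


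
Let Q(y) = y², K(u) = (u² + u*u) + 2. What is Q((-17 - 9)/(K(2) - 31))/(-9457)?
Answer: -676/4170537 ≈ -0.00016209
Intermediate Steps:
K(u) = 2 + 2*u² (K(u) = (u² + u²) + 2 = 2*u² + 2 = 2 + 2*u²)
Q((-17 - 9)/(K(2) - 31))/(-9457) = ((-17 - 9)/((2 + 2*2²) - 31))²/(-9457) = (-26/((2 + 2*4) - 31))²*(-1/9457) = (-26/((2 + 8) - 31))²*(-1/9457) = (-26/(10 - 31))²*(-1/9457) = (-26/(-21))²*(-1/9457) = (-26*(-1/21))²*(-1/9457) = (26/21)²*(-1/9457) = (676/441)*(-1/9457) = -676/4170537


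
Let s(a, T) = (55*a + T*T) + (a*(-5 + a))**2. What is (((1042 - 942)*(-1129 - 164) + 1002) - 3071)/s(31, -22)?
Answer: -131369/651825 ≈ -0.20154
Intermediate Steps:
s(a, T) = T**2 + 55*a + a**2*(-5 + a)**2 (s(a, T) = (55*a + T**2) + a**2*(-5 + a)**2 = (T**2 + 55*a) + a**2*(-5 + a)**2 = T**2 + 55*a + a**2*(-5 + a)**2)
(((1042 - 942)*(-1129 - 164) + 1002) - 3071)/s(31, -22) = (((1042 - 942)*(-1129 - 164) + 1002) - 3071)/((-22)**2 + 55*31 + 31**2*(-5 + 31)**2) = ((100*(-1293) + 1002) - 3071)/(484 + 1705 + 961*26**2) = ((-129300 + 1002) - 3071)/(484 + 1705 + 961*676) = (-128298 - 3071)/(484 + 1705 + 649636) = -131369/651825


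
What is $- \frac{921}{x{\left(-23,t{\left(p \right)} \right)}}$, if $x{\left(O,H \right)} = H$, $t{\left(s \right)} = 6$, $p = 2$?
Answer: $- \frac{307}{2} \approx -153.5$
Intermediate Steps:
$- \frac{921}{x{\left(-23,t{\left(p \right)} \right)}} = - \frac{921}{6} = \left(-921\right) \frac{1}{6} = - \frac{307}{2}$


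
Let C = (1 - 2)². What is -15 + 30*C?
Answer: 15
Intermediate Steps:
C = 1 (C = (-1)² = 1)
-15 + 30*C = -15 + 30*1 = -15 + 30 = 15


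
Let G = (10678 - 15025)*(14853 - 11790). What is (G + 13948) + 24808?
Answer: -13276105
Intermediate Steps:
G = -13314861 (G = -4347*3063 = -13314861)
(G + 13948) + 24808 = (-13314861 + 13948) + 24808 = -13300913 + 24808 = -13276105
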